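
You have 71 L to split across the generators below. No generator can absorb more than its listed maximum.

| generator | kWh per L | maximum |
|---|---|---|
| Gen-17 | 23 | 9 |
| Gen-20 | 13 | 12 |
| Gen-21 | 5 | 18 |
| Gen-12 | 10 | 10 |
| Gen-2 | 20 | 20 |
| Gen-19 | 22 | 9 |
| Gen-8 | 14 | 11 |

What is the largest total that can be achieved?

1215

Rank by kWh per L: Gen-17 23 > Gen-19 22 > Gen-2 20 > Gen-8 14 > Gen-20 13 > Gen-12 10 > Gen-21 5.
Give Gen-17 9 to hit its cap of 9 — 62 left.
Gen-19: +9 to 9 (cap) — 53 left.
Gen-2: +20 to 20 (cap) — 33 left.
Gen-8: +11 to 11 (cap) — 22 left.
Gen-20 takes 12 to reach its cap of 12 — 10 left.
Gen-12: +10 to 10 (cap) — 0 left.
Total = 23×9 + 13×12 + 10×10 + 20×20 + 22×9 + 14×11 = 1215.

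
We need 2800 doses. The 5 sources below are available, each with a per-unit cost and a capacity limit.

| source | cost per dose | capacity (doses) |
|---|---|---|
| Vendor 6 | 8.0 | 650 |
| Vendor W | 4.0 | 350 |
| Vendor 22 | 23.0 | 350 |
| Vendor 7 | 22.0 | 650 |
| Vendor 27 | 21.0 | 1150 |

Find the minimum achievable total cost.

Fill from the cheapest source first.
Vendor W (4.0): use full 350 → 2450 doses to go.
Take 650 from Vendor 6 at 8.0 → need 1800 more.
Vendor 27 at 21.0: take all 1150 doses → 650 still needed.
Take 650 from Vendor 7 at 22.0 → need 0 more.
Vendor 22: unused.
Cost = 350×4.0 + 650×8.0 + 1150×21.0 + 650×22.0 = 45050.

45050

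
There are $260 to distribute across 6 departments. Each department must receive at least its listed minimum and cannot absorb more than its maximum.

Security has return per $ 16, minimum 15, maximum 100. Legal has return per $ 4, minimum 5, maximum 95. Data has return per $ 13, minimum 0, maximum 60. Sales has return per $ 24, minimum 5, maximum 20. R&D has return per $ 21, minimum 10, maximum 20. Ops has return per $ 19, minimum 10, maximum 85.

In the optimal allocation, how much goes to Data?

30

Meeting every minimum uses 15+5+0+5+10+10 = 45 $, leaving 215.
Order the departments by return per $: Sales 24 > R&D 21 > Ops 19 > Security 16 > Data 13 > Legal 4.
Sales: +15 to 20 (cap) — 200 left.
Give R&D 10 more to hit its cap of 20 — 190 left.
Ops: +75 to 85 (cap) — 115 left.
Security takes 85 more to reach its cap of 100 — 30 left.
Only 30 left; Data takes them to reach 30.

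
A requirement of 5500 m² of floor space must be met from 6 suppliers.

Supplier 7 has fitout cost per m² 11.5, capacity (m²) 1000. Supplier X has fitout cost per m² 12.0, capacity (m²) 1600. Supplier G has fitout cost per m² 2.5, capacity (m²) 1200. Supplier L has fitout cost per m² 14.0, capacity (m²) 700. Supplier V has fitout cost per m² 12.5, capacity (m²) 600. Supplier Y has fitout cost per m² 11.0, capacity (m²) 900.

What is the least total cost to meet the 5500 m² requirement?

Cheapest first:
Supplier G at 2.5: take all 1200 m² ; 4300 still needed.
Take 900 from Supplier Y at 11.0 ; need 3400 more.
Supplier 7 (11.5): use full 1000 ; 2400 m² to go.
Supplier X at 12.0: take all 1600 m² ; 800 still needed.
Supplier V (12.5): use full 600 ; 200 m² to go.
Supplier L (14.0): take the remaining 200 ; done.
Cost = 1200×2.5 + 900×11.0 + 1000×11.5 + 1600×12.0 + 600×12.5 + 200×14.0 = 53900.

53900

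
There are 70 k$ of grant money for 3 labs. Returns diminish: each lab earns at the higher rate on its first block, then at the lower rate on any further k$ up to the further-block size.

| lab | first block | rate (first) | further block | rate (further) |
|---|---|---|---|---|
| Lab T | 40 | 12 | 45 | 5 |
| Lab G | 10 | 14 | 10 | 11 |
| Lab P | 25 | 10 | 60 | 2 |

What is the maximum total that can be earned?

Rank every tier by rate: Lab G/first 14 > Lab T/first 12 > Lab G/second 11 > Lab P/first 10 > Lab T/second 5 > Lab P/second 2.
Lab G first at 14: fill all 10 — 60 left.
Lab T/first (12): +40 — 20 left.
Fill Lab G second block (10 at 11) — 10 left.
Lab P first at 10: only 10 left, fill 10.
Total = 14×10 + 12×40 + 11×10 + 10×10 = 830.

830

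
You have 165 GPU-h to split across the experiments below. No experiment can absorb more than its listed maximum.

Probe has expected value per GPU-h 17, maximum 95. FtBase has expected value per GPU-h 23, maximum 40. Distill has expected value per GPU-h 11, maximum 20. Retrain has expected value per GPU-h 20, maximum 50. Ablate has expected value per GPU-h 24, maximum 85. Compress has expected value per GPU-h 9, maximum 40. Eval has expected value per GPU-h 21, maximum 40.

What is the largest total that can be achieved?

Highest expected value per GPU-h first: Ablate 24 > FtBase 23 > Eval 21 > Retrain 20 > Probe 17 > Distill 11 > Compress 9.
Ablate: +85 to 85 (cap) ; 80 left.
FtBase: +40 to 40 (cap) ; 40 left.
Eval takes 40 to reach its cap of 40 ; 0 left.
Total = 23×40 + 24×85 + 21×40 = 3800.

3800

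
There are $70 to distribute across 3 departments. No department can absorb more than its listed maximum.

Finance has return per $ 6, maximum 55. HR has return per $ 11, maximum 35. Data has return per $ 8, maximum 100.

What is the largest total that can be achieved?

Order the departments by return per $: HR 11 > Data 8 > Finance 6.
HR takes 35 to reach its cap of 35 — 35 left.
Data has room for 100 but only 35 remain, so it gets 35.
Total = 11×35 + 8×35 = 665.

665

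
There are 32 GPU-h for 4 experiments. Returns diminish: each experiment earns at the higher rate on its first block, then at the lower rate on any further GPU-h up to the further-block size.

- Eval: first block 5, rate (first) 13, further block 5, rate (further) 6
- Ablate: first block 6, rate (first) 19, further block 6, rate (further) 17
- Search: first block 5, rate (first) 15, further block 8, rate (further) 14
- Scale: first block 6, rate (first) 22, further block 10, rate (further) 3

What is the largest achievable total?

Order all 8 blocks by rate: Scale/T1 22 > Ablate/T1 19 > Ablate/T2 17 > Search/T1 15 > Search/T2 14 > Eval/T1 13 > Eval/T2 6 > Scale/T2 3.
Scale/T1 (22): +6 — 26 left.
Ablate/T1 (19): +6 — 20 left.
Fill Ablate T2 block (6 at 17) — 14 left.
Search/T1 (15): +5 — 9 left.
Search/T2 (14): +8 — 1 left.
Eval T1 at 13: only 1 left, fill 1.
Total = 22×6 + 19×6 + 17×6 + 15×5 + 14×8 + 13×1 = 548.

548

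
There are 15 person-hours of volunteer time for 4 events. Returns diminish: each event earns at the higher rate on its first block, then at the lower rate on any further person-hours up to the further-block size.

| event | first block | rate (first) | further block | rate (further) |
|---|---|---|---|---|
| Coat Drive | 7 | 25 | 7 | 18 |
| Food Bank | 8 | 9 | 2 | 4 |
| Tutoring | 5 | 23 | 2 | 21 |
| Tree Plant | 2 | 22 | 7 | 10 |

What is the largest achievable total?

355

Treat each block as its own option and order by rate: Coat Drive/T1 25 > Tutoring/T1 23 > Tree Plant/T1 22 > Tutoring/T2 21 > Coat Drive/T2 18 > Tree Plant/T2 10 > Food Bank/T1 9 > Food Bank/T2 4.
Fill Coat Drive T1 block (7 at 25) — 8 left.
Tutoring/T1 (23): +5 — 3 left.
Tree Plant/T1 (22): +2 — 1 left.
1 remain; put them into Tutoring T2 at 21.
Total = 25×7 + 23×5 + 22×2 + 21×1 = 355.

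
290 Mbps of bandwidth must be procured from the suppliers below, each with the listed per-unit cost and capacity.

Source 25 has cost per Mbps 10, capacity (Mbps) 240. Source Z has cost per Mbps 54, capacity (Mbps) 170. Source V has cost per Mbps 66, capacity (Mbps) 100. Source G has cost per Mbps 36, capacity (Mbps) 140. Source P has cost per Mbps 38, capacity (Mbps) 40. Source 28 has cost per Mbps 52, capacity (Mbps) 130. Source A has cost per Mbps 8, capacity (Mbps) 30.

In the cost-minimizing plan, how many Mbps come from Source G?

20

Cheapest first:
Take 30 from Source A at 8 — need 260 more.
Source 25 (10): use full 240 — 20 Mbps to go.
Take 20 from Source G at 36 to finish.
Source P, Source 28, Source Z, Source V: unused.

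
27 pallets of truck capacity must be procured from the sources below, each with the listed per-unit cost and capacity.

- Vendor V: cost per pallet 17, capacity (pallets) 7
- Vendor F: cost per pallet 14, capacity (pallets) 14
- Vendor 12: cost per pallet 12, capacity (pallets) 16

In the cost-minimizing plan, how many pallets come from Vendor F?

Use sources in increasing cost order.
Take 16 from Vendor 12 at 12 → need 11 more.
Vendor F at 14: take 11 of its 14 → requirement met.
Vendor V: unused.

11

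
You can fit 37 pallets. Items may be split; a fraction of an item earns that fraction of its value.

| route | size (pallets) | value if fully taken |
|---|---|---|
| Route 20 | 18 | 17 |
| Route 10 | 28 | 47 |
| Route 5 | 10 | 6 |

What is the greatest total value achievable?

55.5

Best value per unit of size first: Route 10 47/28≈1.68, Route 20 17/18≈0.944, Route 5 6/10≈0.6.
All 28 pallets of Route 10 fit (value 47) → 9 remain.
9 pallets left: a 9/18 share of Route 20 gives 17×9/18 = 8.5.
Total value = 55.5.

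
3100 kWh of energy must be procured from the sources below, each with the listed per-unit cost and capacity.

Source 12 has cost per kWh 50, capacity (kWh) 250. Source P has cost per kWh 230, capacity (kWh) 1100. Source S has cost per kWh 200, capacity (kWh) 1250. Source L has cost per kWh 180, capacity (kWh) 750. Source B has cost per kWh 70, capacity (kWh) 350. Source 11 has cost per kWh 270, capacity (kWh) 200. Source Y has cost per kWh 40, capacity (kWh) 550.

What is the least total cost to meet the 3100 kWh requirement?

Fill from the cheapest source first.
Source Y (40): use full 550 ; 2550 kWh to go.
Source 12 (50): use full 250 ; 2300 kWh to go.
Source B at 70: take all 350 kWh ; 1950 still needed.
Source L at 180: take all 750 kWh ; 1200 still needed.
Source S (200): take the remaining 1200 ; done.
Source P, Source 11: unused.
Cost = 550×40 + 250×50 + 350×70 + 750×180 + 1200×200 = 434000.

434000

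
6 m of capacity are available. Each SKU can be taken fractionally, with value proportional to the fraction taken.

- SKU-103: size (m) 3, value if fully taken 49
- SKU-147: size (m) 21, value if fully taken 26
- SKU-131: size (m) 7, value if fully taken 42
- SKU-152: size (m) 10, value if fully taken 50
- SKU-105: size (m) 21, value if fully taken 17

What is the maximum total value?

Sort by value density: SKU-103 49/3≈16.3, SKU-131 42/7≈6, SKU-152 50/10≈5, SKU-147 26/21≈1.24, SKU-105 17/21≈0.81.
Take all of SKU-103 (3 m, value 49) — 3 m left.
3 m left: a 3/7 share of SKU-131 gives 42×3/7 = 18.
Total value = 67.

67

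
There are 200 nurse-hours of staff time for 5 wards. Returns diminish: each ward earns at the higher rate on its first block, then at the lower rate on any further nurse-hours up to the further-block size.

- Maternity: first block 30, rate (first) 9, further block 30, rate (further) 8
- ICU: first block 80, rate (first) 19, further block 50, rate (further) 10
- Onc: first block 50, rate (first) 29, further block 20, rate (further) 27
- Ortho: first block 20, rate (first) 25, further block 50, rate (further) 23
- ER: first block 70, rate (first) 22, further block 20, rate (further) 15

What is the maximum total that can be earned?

Treat each block as its own option and order by rate: Onc/first 29 > Onc/second 27 > Ortho/first 25 > Ortho/second 23 > ER/first 22 > ICU/first 19 > ER/second 15 > ICU/second 10 > Maternity/first 9 > Maternity/second 8.
Fill Onc first block (50 at 29) — 150 left.
Onc/second (27): +20 — 130 left.
Ortho/first (25): +20 — 110 left.
Fill Ortho second block (50 at 23) — 60 left.
ER first at 22: only 60 left, fill 60.
Total = 29×50 + 27×20 + 25×20 + 23×50 + 22×60 = 4960.

4960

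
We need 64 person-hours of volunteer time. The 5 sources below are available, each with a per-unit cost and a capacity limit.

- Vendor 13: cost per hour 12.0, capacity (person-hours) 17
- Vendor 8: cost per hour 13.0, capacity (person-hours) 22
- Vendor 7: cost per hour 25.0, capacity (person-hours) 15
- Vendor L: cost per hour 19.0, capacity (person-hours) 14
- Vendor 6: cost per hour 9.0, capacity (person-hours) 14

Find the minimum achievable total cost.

825

Cheapest first:
Take 14 from Vendor 6 at 9.0 → need 50 more.
Take 17 from Vendor 13 at 12.0 → need 33 more.
Vendor 8 (13.0): use full 22 → 11 person-hours to go.
Take 11 from Vendor L at 19.0 to finish.
Vendor 7: unused.
Cost = 14×9.0 + 17×12.0 + 22×13.0 + 11×19.0 = 825.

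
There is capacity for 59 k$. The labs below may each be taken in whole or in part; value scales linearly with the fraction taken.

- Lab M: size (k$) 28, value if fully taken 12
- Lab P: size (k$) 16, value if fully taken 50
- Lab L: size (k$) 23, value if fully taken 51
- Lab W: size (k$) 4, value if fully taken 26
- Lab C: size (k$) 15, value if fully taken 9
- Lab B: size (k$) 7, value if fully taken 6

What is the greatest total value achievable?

138.4

Rank by value-to-size ratio: Lab W 26/4≈6.5, Lab P 50/16≈3.12, Lab L 51/23≈2.22, Lab B 6/7≈0.857, Lab C 9/15≈0.6, Lab M 12/28≈0.429.
All 4 k$ of Lab W fit (value 26) → 55 remain.
Take all of Lab P (16 k$, value 50) → 39 k$ left.
Lab L: take in full, 23 k$ for value 51 → 16 left.
Lab B: take in full, 7 k$ for value 6 → 9 left.
9 k$ left: a 9/15 share of Lab C gives 9×9/15 = 5.4.
Total value = 138.4.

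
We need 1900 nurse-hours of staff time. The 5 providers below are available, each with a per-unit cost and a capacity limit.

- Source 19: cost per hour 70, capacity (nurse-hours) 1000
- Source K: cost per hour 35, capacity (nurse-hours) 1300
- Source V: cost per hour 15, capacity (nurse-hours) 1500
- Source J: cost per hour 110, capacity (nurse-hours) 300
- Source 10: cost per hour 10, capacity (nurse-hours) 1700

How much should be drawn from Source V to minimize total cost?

Fill from the cheapest provider first.
Take 1700 from Source 10 at 10 → need 200 more.
Source V at 15: take 200 of its 1500 → requirement met.
Source K, Source 19, Source J: unused.

200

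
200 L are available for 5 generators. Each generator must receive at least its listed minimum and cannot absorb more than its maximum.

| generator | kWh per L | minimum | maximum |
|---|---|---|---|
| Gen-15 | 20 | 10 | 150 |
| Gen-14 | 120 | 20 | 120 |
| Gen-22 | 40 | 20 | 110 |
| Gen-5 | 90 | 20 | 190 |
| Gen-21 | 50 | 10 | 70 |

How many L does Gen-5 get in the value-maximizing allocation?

Meeting every minimum uses 10+20+20+20+10 = 80 L, leaving 120.
Highest kWh per L first: Gen-14 120 > Gen-5 90 > Gen-21 50 > Gen-22 40 > Gen-15 20.
Give Gen-14 100 more to hit its cap of 120 ; 20 left.
Gen-5 has room for 170 more but only 20 remain, so it gets 40.

40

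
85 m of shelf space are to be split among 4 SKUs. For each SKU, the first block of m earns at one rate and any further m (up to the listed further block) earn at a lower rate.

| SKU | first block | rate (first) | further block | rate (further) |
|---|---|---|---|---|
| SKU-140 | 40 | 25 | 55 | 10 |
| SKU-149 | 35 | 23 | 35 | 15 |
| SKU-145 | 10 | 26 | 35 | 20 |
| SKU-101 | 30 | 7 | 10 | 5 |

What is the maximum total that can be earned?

2065

Order all 8 blocks by rate: SKU-145/first 26 > SKU-140/first 25 > SKU-149/first 23 > SKU-145/second 20 > SKU-149/second 15 > SKU-140/second 10 > SKU-101/first 7 > SKU-101/second 5.
SKU-145/first (26): +10 → 75 left.
SKU-140 first at 25: fill all 40 → 35 left.
Fill SKU-149 first block (35 at 23) → 0 left.
Total = 26×10 + 25×40 + 23×35 = 2065.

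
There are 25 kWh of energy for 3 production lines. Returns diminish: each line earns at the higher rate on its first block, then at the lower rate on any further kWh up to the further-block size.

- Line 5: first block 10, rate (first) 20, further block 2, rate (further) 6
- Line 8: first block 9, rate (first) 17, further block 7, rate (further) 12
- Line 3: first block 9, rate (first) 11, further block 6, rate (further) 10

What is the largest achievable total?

425

Rank every tier by rate: Line 5/T1 20 > Line 8/T1 17 > Line 8/T2 12 > Line 3/T1 11 > Line 3/T2 10 > Line 5/T2 6.
Fill Line 5 T1 block (10 at 20) — 15 left.
Fill Line 8 T1 block (9 at 17) — 6 left.
Line 8 T2 at 12: only 6 left, fill 6.
Total = 20×10 + 17×9 + 12×6 = 425.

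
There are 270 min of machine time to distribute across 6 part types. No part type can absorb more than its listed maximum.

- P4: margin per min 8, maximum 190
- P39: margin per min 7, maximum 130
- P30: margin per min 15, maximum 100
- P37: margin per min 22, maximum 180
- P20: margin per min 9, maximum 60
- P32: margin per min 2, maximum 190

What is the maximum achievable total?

5310

Highest margin per min first: P37 22 > P30 15 > P20 9 > P4 8 > P39 7 > P32 2.
Give P37 180 to hit its cap of 180 → 90 left.
Only 90 left; P30 takes them to reach 90.
Total = 15×90 + 22×180 = 5310.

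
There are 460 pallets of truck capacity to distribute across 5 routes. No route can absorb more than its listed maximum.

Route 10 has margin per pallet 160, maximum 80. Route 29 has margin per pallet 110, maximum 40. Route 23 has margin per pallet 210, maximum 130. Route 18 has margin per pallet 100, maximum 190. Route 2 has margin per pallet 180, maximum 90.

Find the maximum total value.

Highest margin per pallet first: Route 23 210 > Route 2 180 > Route 10 160 > Route 29 110 > Route 18 100.
Route 23 takes 130 to reach its cap of 130 — 330 left.
Give Route 2 90 to hit its cap of 90 — 240 left.
Route 10 takes 80 to reach its cap of 80 — 160 left.
Route 29 takes 40 to reach its cap of 40 — 120 left.
Only 120 left; Route 18 takes them to reach 120.
Total = 160×80 + 110×40 + 210×130 + 100×120 + 180×90 = 72700.

72700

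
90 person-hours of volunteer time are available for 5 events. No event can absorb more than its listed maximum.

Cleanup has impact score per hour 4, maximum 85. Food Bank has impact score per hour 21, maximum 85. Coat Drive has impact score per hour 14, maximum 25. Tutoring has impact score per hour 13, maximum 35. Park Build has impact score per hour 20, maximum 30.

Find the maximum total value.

1885

Order the events by impact score per hour: Food Bank 21 > Park Build 20 > Coat Drive 14 > Tutoring 13 > Cleanup 4.
Food Bank: +85 to 85 (cap) → 5 left.
Park Build: +5 (room for 30) → 5. Pool exhausted.
Total = 21×85 + 20×5 = 1885.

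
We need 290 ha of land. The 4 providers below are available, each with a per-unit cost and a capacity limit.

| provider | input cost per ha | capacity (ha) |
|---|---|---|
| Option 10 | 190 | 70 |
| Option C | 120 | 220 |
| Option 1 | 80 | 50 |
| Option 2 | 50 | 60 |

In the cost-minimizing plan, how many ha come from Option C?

Cheapest first:
Option 2 at 50: take all 60 ha — 230 still needed.
Take 50 from Option 1 at 80 — need 180 more.
Take 180 from Option C at 120 to finish.
Option 10: unused.

180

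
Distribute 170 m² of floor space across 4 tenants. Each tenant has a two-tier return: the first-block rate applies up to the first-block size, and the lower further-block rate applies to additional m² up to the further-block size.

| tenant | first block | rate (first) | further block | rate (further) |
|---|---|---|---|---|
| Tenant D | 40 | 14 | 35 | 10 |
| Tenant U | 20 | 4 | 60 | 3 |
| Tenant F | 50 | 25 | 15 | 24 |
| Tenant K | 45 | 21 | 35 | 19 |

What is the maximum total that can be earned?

Treat each block as its own option and order by rate: Tenant F/first 25 > Tenant F/second 24 > Tenant K/first 21 > Tenant K/second 19 > Tenant D/first 14 > Tenant D/second 10 > Tenant U/first 4 > Tenant U/second 3.
Tenant F/first (25): +50 → 120 left.
Tenant F second at 24: fill all 15 → 105 left.
Fill Tenant K first block (45 at 21) → 60 left.
Tenant K/second (19): +35 → 25 left.
Tenant D first at 14: only 25 left, fill 25.
Total = 25×50 + 24×15 + 21×45 + 19×35 + 14×25 = 3570.

3570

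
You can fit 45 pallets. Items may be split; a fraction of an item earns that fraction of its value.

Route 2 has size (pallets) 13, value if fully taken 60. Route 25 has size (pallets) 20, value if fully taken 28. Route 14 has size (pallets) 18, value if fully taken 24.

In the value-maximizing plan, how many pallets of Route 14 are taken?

Sort by value density: Route 2 60/13≈4.62, Route 25 28/20≈1.4, Route 14 24/18≈1.33.
Route 2: take in full, 13 pallets for value 60 → 32 left.
Route 25: take in full, 20 pallets for value 28 → 12 left.
Only 12 pallets remain; take 12/18 of Route 14 for value 24×12/18 = 16.

12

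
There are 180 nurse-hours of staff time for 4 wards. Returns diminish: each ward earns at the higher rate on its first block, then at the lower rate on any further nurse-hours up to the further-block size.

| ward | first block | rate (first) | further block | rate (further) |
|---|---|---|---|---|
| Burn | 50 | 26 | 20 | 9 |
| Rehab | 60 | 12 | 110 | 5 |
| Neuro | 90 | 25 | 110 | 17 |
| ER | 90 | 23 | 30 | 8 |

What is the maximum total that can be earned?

Rank every tier by rate: Burn/tier1 26 > Neuro/tier1 25 > ER/tier1 23 > Neuro/tier2 17 > Rehab/tier1 12 > Burn/tier2 9 > ER/tier2 8 > Rehab/tier2 5.
Fill Burn tier1 block (50 at 26) — 130 left.
Neuro tier1 at 25: fill all 90 — 40 left.
ER tier1 at 23: only 40 left, fill 40.
Total = 26×50 + 25×90 + 23×40 = 4470.

4470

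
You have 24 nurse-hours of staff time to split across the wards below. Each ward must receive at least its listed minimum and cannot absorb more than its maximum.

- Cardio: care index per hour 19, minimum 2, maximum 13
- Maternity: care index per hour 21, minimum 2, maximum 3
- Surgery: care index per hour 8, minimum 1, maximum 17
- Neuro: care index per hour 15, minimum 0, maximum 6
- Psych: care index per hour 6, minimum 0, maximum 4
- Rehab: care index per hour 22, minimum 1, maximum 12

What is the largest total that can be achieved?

487

Meeting every minimum uses 2+2+1+0+0+1 = 6 nurse-hours, leaving 18.
Order the wards by care index per hour: Rehab 22 > Maternity 21 > Cardio 19 > Neuro 15 > Surgery 8 > Psych 6.
Give Rehab 11 more to hit its cap of 12 ; 7 left.
Maternity: +1 to 3 (cap) ; 6 left.
Cardio: +6 (room for 11) → 8. Pool exhausted.
Total = 19×8 + 21×3 + 8×1 + 22×12 = 487.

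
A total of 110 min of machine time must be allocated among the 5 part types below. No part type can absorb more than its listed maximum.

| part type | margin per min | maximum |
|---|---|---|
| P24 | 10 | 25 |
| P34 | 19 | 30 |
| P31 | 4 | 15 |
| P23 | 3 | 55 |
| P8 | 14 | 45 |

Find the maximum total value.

1490

Rank by margin per min: P34 19 > P8 14 > P24 10 > P31 4 > P23 3.
P34: +30 to 30 (cap) ; 80 left.
Give P8 45 to hit its cap of 45 ; 35 left.
P24 takes 25 to reach its cap of 25 ; 10 left.
P31 has room for 15 but only 10 remain, so it gets 10.
Total = 10×25 + 19×30 + 4×10 + 14×45 = 1490.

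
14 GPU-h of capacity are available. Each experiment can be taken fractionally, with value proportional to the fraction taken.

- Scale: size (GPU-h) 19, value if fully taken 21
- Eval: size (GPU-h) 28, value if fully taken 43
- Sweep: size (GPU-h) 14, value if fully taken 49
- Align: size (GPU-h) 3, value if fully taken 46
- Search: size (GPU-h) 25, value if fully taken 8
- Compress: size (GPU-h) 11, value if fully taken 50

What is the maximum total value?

Best value per unit of size first: Align 46/3≈15.3, Compress 50/11≈4.55, Sweep 49/14≈3.5, Eval 43/28≈1.54, Scale 21/19≈1.11, Search 8/25≈0.32.
Take all of Align (3 GPU-h, value 46) ; 11 GPU-h left.
All 11 GPU-h of Compress fit (value 50) ; 0 remain.
Total value = 96.

96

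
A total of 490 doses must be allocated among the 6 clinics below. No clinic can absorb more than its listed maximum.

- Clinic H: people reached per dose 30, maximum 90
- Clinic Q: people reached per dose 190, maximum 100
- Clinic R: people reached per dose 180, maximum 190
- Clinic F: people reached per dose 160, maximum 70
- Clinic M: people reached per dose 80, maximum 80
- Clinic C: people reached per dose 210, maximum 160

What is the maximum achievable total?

93200

Rank by people reached per dose: Clinic C 210 > Clinic Q 190 > Clinic R 180 > Clinic F 160 > Clinic M 80 > Clinic H 30.
Clinic C takes 160 to reach its cap of 160 → 330 left.
Give Clinic Q 100 to hit its cap of 100 → 230 left.
Give Clinic R 190 to hit its cap of 190 → 40 left.
Clinic F has room for 70 but only 40 remain, so it gets 40.
Total = 190×100 + 180×190 + 160×40 + 210×160 = 93200.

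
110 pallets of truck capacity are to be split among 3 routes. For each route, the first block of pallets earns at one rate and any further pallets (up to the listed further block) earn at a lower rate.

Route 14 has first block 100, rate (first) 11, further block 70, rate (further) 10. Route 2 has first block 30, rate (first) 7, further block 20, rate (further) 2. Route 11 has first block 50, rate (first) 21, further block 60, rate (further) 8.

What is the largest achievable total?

Order all 6 blocks by rate: Route 11/T1 21 > Route 14/T1 11 > Route 14/T2 10 > Route 11/T2 8 > Route 2/T1 7 > Route 2/T2 2.
Fill Route 11 T1 block (50 at 21) ; 60 left.
Route 14/T1: +60 of 100 at 11; pool empty.
Total = 21×50 + 11×60 = 1710.

1710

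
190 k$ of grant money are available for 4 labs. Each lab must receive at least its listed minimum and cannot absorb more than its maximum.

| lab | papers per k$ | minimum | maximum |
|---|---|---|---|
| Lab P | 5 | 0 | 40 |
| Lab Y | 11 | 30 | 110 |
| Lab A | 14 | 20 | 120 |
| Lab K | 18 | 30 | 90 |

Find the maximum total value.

2930

Meeting every minimum uses 0+30+20+30 = 80 k$, leaving 110.
Highest papers per k$ first: Lab K 18 > Lab A 14 > Lab Y 11 > Lab P 5.
Give Lab K 60 more to hit its cap of 90 → 50 left.
Lab A has room for 100 more but only 50 remain, so it gets 70.
Total = 11×30 + 14×70 + 18×90 = 2930.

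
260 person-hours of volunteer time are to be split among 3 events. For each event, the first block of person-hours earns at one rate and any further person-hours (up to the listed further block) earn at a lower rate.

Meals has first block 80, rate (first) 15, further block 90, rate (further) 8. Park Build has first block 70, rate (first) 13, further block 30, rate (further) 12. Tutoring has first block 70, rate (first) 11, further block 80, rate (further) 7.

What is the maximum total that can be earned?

Order all 6 blocks by rate: Meals/first 15 > Park Build/first 13 > Park Build/second 12 > Tutoring/first 11 > Meals/second 8 > Tutoring/second 7.
Meals/first (15): +80 → 180 left.
Fill Park Build first block (70 at 13) → 110 left.
Park Build second at 12: fill all 30 → 80 left.
Tutoring first at 11: fill all 70 → 10 left.
Meals/second: +10 of 90 at 8; pool empty.
Total = 15×80 + 13×70 + 12×30 + 11×70 + 8×10 = 3320.

3320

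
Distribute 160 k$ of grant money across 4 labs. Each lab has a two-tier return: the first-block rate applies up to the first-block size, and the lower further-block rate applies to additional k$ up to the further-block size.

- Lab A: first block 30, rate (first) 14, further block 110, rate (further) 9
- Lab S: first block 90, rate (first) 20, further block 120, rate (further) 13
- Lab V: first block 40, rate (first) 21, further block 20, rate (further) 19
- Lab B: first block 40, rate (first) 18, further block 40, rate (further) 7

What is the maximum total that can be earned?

Rank every tier by rate: Lab V/tier1 21 > Lab S/tier1 20 > Lab V/tier2 19 > Lab B/tier1 18 > Lab A/tier1 14 > Lab S/tier2 13 > Lab A/tier2 9 > Lab B/tier2 7.
Fill Lab V tier1 block (40 at 21) — 120 left.
Lab S tier1 at 20: fill all 90 — 30 left.
Fill Lab V tier2 block (20 at 19) — 10 left.
Lab B tier1 at 18: only 10 left, fill 10.
Total = 21×40 + 20×90 + 19×20 + 18×10 = 3200.

3200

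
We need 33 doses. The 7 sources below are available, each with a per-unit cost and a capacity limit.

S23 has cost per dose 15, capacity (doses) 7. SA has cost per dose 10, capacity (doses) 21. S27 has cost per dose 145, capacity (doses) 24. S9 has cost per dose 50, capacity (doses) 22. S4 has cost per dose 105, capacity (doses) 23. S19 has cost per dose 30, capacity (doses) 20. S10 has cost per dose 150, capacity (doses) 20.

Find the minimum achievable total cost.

465

Use sources in increasing cost order.
SA (10): use full 21 ; 12 doses to go.
Take 7 from S23 at 15 ; need 5 more.
S19 at 30: take 5 of its 20 ; requirement met.
S9, S4, S27, S10: unused.
Cost = 21×10 + 7×15 + 5×30 = 465.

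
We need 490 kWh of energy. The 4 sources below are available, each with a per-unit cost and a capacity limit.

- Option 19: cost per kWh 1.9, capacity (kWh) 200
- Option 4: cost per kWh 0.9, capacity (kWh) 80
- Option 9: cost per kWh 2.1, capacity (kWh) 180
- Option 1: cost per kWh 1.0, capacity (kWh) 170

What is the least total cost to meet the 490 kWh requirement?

Fill from the cheapest source first.
Take 80 from Option 4 at 0.9 → need 410 more.
Option 1 at 1.0: take all 170 kWh → 240 still needed.
Option 19 (1.9): use full 200 → 40 kWh to go.
Take 40 from Option 9 at 2.1 to finish.
Cost = 80×0.9 + 170×1.0 + 200×1.9 + 40×2.1 = 706.

706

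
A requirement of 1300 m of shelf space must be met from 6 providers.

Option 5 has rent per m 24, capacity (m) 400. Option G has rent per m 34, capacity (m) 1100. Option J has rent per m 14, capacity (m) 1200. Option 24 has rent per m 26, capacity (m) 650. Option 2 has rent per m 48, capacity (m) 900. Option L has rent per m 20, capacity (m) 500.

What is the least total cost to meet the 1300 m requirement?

Fill from the cheapest provider first.
Take 1200 from Option J at 14 — need 100 more.
Take 100 from Option L at 20 to finish.
Option 5, Option 24, Option G, Option 2: unused.
Cost = 1200×14 + 100×20 = 18800.

18800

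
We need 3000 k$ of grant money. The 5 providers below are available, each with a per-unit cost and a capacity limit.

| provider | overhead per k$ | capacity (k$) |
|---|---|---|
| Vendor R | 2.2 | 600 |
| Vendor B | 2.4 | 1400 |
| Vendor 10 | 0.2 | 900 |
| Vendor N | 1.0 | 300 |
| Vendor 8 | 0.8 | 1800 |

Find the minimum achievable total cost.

Fill from the cheapest provider first.
Vendor 10 at 0.2: take all 900 k$ ; 2100 still needed.
Take 1800 from Vendor 8 at 0.8 ; need 300 more.
Vendor N at 1.0: take all 300 k$ ; 0 still needed.
Vendor R, Vendor B: unused.
Cost = 900×0.2 + 1800×0.8 + 300×1.0 = 1920.

1920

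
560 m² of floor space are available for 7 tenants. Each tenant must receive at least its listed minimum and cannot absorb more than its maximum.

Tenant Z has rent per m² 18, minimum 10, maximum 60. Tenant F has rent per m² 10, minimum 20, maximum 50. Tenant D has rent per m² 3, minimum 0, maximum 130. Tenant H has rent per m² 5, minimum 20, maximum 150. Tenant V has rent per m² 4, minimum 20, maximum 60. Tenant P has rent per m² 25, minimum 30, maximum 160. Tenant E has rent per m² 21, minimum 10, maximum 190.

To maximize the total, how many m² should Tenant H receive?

Meeting every minimum uses 10+20+0+20+20+30+10 = 110 m², leaving 450.
Order the tenants by rent per m²: Tenant P 25 > Tenant E 21 > Tenant Z 18 > Tenant F 10 > Tenant H 5 > Tenant V 4 > Tenant D 3.
Tenant P: +130 to 160 (cap) ; 320 left.
Tenant E takes 180 more to reach its cap of 190 ; 140 left.
Tenant Z: +50 to 60 (cap) ; 90 left.
Give Tenant F 30 more to hit its cap of 50 ; 60 left.
Only 60 left; Tenant H takes them to reach 80.

80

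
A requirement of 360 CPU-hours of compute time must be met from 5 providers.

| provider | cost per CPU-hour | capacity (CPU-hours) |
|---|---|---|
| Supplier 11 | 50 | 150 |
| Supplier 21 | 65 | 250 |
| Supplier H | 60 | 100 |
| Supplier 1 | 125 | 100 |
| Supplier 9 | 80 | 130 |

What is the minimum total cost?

Cheapest first:
Take 150 from Supplier 11 at 50 ; need 210 more.
Supplier H at 60: take all 100 CPU-hours ; 110 still needed.
Supplier 21 (65): take the remaining 110 ; done.
Supplier 9, Supplier 1: unused.
Cost = 150×50 + 100×60 + 110×65 = 20650.

20650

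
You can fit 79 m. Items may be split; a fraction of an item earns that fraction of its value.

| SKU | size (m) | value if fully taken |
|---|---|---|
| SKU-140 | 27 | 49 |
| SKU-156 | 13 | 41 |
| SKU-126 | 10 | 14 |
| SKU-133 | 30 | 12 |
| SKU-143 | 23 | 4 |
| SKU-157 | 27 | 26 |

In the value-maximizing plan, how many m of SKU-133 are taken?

Rank by value-to-size ratio: SKU-156 41/13≈3.15, SKU-140 49/27≈1.81, SKU-126 14/10≈1.4, SKU-157 26/27≈0.963, SKU-133 12/30≈0.4, SKU-143 4/23≈0.174.
SKU-156: take in full, 13 m for value 41 — 66 left.
Take all of SKU-140 (27 m, value 49) — 39 m left.
All 10 m of SKU-126 fit (value 14) — 29 remain.
Take all of SKU-157 (27 m, value 26) — 2 m left.
Only 2 m remain; take 2/30 of SKU-133 for value 12×2/30 = 0.8.

2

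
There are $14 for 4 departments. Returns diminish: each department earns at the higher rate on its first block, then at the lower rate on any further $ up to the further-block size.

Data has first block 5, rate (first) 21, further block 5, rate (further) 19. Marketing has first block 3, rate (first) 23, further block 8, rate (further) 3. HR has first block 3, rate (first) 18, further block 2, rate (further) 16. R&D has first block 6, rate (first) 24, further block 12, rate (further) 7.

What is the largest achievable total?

318

Rank every tier by rate: R&D/T1 24 > Marketing/T1 23 > Data/T1 21 > Data/T2 19 > HR/T1 18 > HR/T2 16 > R&D/T2 7 > Marketing/T2 3.
R&D T1 at 24: fill all 6 — 8 left.
Marketing/T1 (23): +3 — 5 left.
Fill Data T1 block (5 at 21) — 0 left.
Total = 24×6 + 23×3 + 21×5 = 318.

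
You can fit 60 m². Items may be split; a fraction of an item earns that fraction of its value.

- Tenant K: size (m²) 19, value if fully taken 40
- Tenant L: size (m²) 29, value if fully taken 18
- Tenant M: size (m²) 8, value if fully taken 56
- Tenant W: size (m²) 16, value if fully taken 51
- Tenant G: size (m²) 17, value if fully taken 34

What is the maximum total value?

181

Rank by value-to-size ratio: Tenant M 56/8≈7, Tenant W 51/16≈3.19, Tenant K 40/19≈2.11, Tenant G 34/17≈2, Tenant L 18/29≈0.621.
Take all of Tenant M (8 m², value 56) — 52 m² left.
Tenant W: take in full, 16 m² for value 51 — 36 left.
All 19 m² of Tenant K fit (value 40) — 17 remain.
Tenant G: take in full, 17 m² for value 34 — 0 left.
Total value = 181.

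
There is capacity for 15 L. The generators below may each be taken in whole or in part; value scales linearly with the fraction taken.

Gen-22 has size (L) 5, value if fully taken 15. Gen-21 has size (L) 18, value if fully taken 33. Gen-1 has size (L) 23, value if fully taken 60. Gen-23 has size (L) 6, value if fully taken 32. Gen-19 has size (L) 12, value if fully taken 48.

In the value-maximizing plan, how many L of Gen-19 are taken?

9

Rank by value-to-size ratio: Gen-23 32/6≈5.33, Gen-19 48/12≈4, Gen-22 15/5≈3, Gen-1 60/23≈2.61, Gen-21 33/18≈1.83.
All 6 L of Gen-23 fit (value 32) → 9 remain.
Only 9 L remain; take 9/12 of Gen-19 for value 48×9/12 = 36.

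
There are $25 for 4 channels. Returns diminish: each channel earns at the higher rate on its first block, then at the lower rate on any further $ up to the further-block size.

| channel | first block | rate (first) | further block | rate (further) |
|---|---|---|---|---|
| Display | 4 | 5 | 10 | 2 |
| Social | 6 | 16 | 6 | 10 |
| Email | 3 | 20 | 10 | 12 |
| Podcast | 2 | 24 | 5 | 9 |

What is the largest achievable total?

364

Rank every tier by rate: Podcast/first 24 > Email/first 20 > Social/first 16 > Email/second 12 > Social/second 10 > Podcast/second 9 > Display/first 5 > Display/second 2.
Fill Podcast first block (2 at 24) — 23 left.
Email first at 20: fill all 3 — 20 left.
Social/first (16): +6 — 14 left.
Fill Email second block (10 at 12) — 4 left.
Social second at 10: only 4 left, fill 4.
Total = 24×2 + 20×3 + 16×6 + 12×10 + 10×4 = 364.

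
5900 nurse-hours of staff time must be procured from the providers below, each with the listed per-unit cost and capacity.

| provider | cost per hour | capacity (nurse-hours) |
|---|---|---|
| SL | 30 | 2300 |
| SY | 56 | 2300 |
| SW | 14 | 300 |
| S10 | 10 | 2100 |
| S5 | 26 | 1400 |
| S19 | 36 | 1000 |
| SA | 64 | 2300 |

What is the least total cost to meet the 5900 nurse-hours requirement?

Fill from the cheapest provider first.
S10 at 10: take all 2100 nurse-hours → 3800 still needed.
SW at 14: take all 300 nurse-hours → 3500 still needed.
Take 1400 from S5 at 26 → need 2100 more.
Take 2100 from SL at 30 to finish.
S19, SY, SA: unused.
Cost = 2100×10 + 300×14 + 1400×26 + 2100×30 = 124600.

124600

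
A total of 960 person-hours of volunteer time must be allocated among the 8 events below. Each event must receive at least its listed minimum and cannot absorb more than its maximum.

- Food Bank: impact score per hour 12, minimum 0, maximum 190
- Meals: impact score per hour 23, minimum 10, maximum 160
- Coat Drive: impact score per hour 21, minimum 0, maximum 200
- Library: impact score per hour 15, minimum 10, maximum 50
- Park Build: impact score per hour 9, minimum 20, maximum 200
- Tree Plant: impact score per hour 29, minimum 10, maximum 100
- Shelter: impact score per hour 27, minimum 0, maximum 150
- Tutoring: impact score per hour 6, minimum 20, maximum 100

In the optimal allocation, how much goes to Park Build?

90

Meeting every minimum uses 0+10+0+10+20+10+0+20 = 70 person-hours, leaving 890.
Order the events by impact score per hour: Tree Plant 29 > Shelter 27 > Meals 23 > Coat Drive 21 > Library 15 > Food Bank 12 > Park Build 9 > Tutoring 6.
Give Tree Plant 90 more to hit its cap of 100 → 800 left.
Give Shelter 150 more to hit its cap of 150 → 650 left.
Give Meals 150 more to hit its cap of 160 → 500 left.
Coat Drive: +200 to 200 (cap) → 300 left.
Library: +40 to 50 (cap) → 260 left.
Food Bank: +190 to 190 (cap) → 70 left.
Park Build has room for 180 more but only 70 remain, so it gets 90.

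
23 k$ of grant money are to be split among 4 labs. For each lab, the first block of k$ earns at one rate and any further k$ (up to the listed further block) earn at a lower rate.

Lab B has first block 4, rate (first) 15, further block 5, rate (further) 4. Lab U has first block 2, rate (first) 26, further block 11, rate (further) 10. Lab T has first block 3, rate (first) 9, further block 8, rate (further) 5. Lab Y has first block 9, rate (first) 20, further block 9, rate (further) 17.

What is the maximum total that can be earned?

Treat each block as its own option and order by rate: Lab U/T1 26 > Lab Y/T1 20 > Lab Y/T2 17 > Lab B/T1 15 > Lab U/T2 10 > Lab T/T1 9 > Lab T/T2 5 > Lab B/T2 4.
Lab U/T1 (26): +2 → 21 left.
Lab Y T1 at 20: fill all 9 → 12 left.
Lab Y T2 at 17: fill all 9 → 3 left.
Lab B T1 at 15: only 3 left, fill 3.
Total = 26×2 + 20×9 + 17×9 + 15×3 = 430.

430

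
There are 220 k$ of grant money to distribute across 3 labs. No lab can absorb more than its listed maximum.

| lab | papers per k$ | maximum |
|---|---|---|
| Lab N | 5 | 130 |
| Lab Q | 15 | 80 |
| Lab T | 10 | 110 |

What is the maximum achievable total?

Order the labs by papers per k$: Lab Q 15 > Lab T 10 > Lab N 5.
Lab Q takes 80 to reach its cap of 80 — 140 left.
Lab T takes 110 to reach its cap of 110 — 30 left.
Lab N has room for 130 but only 30 remain, so it gets 30.
Total = 5×30 + 15×80 + 10×110 = 2450.

2450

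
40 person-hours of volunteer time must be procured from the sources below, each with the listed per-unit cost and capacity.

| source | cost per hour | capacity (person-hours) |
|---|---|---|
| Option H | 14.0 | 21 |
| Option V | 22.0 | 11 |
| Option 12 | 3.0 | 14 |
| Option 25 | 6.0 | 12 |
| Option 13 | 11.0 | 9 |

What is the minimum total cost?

283

Cheapest first:
Option 12 at 3.0: take all 14 person-hours → 26 still needed.
Option 25 (6.0): use full 12 → 14 person-hours to go.
Option 13 at 11.0: take all 9 person-hours → 5 still needed.
Option H at 14.0: take 5 of its 21 → requirement met.
Option V: unused.
Cost = 14×3.0 + 12×6.0 + 9×11.0 + 5×14.0 = 283.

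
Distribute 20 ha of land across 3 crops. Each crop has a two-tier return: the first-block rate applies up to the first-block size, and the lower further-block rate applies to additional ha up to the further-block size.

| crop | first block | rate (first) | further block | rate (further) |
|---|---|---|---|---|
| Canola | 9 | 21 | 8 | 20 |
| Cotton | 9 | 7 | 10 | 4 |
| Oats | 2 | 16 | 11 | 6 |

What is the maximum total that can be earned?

Rank every tier by rate: Canola/T1 21 > Canola/T2 20 > Oats/T1 16 > Cotton/T1 7 > Oats/T2 6 > Cotton/T2 4.
Canola T1 at 21: fill all 9 → 11 left.
Canola T2 at 20: fill all 8 → 3 left.
Oats T1 at 16: fill all 2 → 1 left.
Cotton T1 at 7: only 1 left, fill 1.
Total = 21×9 + 20×8 + 16×2 + 7×1 = 388.

388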